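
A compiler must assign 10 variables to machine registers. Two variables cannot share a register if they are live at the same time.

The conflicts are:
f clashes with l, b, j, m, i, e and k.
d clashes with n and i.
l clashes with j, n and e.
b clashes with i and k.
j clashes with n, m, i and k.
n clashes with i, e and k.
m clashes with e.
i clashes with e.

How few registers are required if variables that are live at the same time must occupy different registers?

3

f, l, e pairwise conflict, so at least 3 registers are needed.
3 registers suffice: register 1 → {f, n}; register 2 → {l, m, i, k}; register 3 → {d, b, j, e}. Every pair that conflicts lands in different registers.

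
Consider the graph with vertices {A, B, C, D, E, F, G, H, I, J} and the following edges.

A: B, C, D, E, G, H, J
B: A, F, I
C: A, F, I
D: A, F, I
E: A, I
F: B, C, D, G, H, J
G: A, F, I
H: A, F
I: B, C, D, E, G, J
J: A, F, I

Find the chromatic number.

2

E and I are adjacent, so at least 2 colors are needed.
2 colors suffice: color 1 → {A, F, I}; color 2 → {B, C, D, E, G, H, J}. Every edge joins two different colors.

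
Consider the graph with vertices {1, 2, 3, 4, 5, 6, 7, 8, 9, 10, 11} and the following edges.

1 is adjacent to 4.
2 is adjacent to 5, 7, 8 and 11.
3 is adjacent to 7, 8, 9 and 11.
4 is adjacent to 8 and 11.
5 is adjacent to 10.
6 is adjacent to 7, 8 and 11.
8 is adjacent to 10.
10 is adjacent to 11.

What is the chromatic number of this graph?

3 and 7 are adjacent, so at least 2 colors are needed.
A valid assignment using 2 colors: 1=red, 2=blue, 3=blue, 4=blue, 5=red, 6=blue, 7=red, 8=red, 9=red, 10=blue, 11=red. Each edge has distinct colors on its endpoints.

2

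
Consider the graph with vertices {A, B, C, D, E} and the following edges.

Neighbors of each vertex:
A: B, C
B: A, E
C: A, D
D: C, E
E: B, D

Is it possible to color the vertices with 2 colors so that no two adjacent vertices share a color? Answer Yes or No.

The cycle D-E-B-A-C-D has odd length 5, so it cannot be 2-colored; at least 3 colors are needed.
So 2 colors are not enough.

No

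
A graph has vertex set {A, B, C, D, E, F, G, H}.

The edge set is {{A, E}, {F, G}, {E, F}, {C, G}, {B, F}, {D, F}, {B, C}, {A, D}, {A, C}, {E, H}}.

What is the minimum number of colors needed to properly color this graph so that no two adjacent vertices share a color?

The cycle F-D-A-C-G-F has odd length 5, so it cannot be 2-colored; at least 3 colors are needed.
3 colors suffice: color 1 → {A, F, H}; color 2 → {C, D, E}; color 3 → {B, G}. Every edge joins two different colors.

3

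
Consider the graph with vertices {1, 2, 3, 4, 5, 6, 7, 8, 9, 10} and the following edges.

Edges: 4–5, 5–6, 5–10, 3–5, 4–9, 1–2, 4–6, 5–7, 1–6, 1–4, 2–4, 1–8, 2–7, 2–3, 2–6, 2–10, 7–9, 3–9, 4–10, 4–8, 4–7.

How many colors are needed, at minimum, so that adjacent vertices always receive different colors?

4

1, 2, 4, 6 are pairwise adjacent (a clique of size 4), so at least 4 colors are needed.
4 colors suffice: color a → {3, 4}; color b → {2, 5, 8, 9}; color c → {1, 7, 10}; color d → {6}. Each edge has distinct colors on its endpoints.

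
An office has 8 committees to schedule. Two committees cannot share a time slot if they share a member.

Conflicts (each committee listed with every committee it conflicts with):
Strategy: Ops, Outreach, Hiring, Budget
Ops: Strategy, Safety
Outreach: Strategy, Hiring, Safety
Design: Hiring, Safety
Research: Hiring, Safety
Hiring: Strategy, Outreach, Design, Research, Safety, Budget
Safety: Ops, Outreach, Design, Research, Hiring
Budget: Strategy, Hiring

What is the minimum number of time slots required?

3

Strategy, Hiring, Budget are mutually in conflict, so at least 3 time slots are needed.
3 time slots suffice: time slot 1 → {Ops, Hiring}; time slot 2 → {Strategy, Safety}; time slot 3 → {Outreach, Design, Research, Budget}. Every pair that conflicts lands in different time slots.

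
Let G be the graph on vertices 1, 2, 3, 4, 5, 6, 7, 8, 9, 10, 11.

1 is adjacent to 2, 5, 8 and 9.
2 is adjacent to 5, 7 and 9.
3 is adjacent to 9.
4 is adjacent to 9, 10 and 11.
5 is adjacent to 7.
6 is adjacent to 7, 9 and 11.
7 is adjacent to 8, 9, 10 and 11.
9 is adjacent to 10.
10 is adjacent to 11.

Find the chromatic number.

3

2, 7, 9 are pairwise adjacent, so at least 3 colors are needed.
A valid assignment using 3 colors: 1=red, 2=green, 3=red, 4=red, 5=blue, 6=green, 7=red, 8=blue, 9=blue, 10=green, 11=blue. Every edge joins two different colors.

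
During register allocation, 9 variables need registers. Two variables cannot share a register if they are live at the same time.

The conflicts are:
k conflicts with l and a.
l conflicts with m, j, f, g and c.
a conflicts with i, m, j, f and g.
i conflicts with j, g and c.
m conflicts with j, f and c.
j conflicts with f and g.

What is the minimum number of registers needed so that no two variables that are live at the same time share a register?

4

l, m, j, f pairwise conflict, so at least 4 registers are needed.
A valid assignment using 4 registers: k=2, l=1, a=1, i=4, m=3, j=2, f=4, g=3, c=2. Each listed conflict is separated.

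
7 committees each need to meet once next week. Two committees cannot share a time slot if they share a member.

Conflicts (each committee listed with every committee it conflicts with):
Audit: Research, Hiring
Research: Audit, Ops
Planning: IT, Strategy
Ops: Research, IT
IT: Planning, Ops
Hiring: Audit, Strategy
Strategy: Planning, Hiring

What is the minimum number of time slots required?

3

The cycle IT-Ops-Research-Audit-Hiring-Strategy-Planning-IT has odd length 7, so it cannot be 2-colored; at least 3 time slots are needed.
A valid assignment using 3 time slots: Audit=1, Research=2, Planning=1, Ops=1, IT=2, Hiring=2, Strategy=3. Each listed conflict is separated.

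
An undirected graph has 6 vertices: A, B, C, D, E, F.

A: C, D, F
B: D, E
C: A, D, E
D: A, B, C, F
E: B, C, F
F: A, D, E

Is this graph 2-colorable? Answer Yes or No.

A, D, F form a triangle, so at least 3 colors are needed.
So 2 colors are not enough.

No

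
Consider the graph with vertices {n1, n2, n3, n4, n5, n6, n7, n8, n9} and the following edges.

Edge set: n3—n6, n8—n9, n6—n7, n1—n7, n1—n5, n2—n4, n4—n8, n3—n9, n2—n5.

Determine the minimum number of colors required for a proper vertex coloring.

The cycle n9-n3-n6-n7-n1-n5-n2-n4-n8-n9 has odd length 9, so it cannot be 2-colored; at least 3 colors are needed.
A valid assignment using 3 colors: n1=1, n2=3, n3=2, n4=1, n5=2, n6=1, n7=2, n8=2, n9=1. Every edge joins two different colors.

3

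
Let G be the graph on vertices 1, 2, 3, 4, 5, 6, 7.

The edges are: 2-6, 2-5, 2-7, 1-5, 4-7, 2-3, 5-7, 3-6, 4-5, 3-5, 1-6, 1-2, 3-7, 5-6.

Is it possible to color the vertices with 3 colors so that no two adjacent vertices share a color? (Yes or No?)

No

1, 2, 5, 6 are pairwise adjacent (a clique of size 4), so at least 4 colors are needed.
So 3 colors are not enough.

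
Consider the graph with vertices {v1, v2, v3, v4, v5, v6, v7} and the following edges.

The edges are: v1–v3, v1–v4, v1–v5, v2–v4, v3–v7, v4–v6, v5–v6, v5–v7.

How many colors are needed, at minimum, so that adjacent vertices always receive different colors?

2

v3 and v7 are adjacent, so at least 2 colors are needed.
One proper 2-coloring: v1=1, v2=1, v3=2, v4=2, v5=2, v6=1, v7=1. Each edge has distinct colors on its endpoints.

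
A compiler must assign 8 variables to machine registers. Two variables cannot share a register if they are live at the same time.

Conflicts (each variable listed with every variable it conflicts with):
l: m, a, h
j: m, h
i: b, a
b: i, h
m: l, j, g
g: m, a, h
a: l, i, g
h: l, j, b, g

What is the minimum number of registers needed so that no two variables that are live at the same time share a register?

The cycle b-h-g-a-i-b has odd length 5, so it cannot be 2-colored; at least 3 registers are needed.
3 registers suffice: register 1 → {m, a, h}; register 2 → {l, j, b, g}; register 3 → {i}. No two conflicting variables share a register.

3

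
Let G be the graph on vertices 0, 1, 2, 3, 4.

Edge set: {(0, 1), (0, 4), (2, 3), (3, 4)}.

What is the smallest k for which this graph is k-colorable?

2

2 and 3 are adjacent, so at least 2 colors are needed.
2 colors suffice: 0=b, 1=a, 2=a, 3=b, 4=a. Each edge has distinct colors on its endpoints.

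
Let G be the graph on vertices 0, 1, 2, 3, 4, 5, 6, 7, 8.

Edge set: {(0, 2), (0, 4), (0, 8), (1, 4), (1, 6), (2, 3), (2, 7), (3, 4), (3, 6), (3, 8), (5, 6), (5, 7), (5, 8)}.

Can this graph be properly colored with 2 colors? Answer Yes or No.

The cycle 7-2-0-8-5-7 has odd length 5, so it cannot be 2-colored; at least 3 colors are needed.
So 2 colors are not enough.

No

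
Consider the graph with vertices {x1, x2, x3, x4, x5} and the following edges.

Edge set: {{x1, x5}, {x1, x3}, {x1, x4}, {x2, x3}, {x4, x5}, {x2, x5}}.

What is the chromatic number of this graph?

x1, x4, x5 are mutually adjacent, so at least 3 colors are needed.
A valid assignment using 3 colors: x1=2, x2=2, x3=1, x4=3, x5=1. Each edge has distinct colors on its endpoints.

3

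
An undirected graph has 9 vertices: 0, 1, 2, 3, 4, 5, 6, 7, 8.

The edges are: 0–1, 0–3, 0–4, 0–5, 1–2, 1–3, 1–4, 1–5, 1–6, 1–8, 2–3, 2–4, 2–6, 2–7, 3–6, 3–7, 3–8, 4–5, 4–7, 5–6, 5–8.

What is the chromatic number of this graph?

1, 2, 3, 6 form a clique, so at least 4 colors are needed.
4 colors suffice: color a → {1, 7}; color b → {3, 4}; color c → {2, 5}; color d → {0, 6, 8}. No two adjacent vertices share a color.

4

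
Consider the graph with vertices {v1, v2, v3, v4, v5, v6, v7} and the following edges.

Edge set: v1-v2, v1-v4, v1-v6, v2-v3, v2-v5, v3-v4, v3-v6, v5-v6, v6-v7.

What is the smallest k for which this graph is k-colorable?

2

v2 and v5 are adjacent, so at least 2 colors are needed.
2 colors suffice: v1=2, v2=1, v3=2, v4=1, v5=2, v6=1, v7=2. Each edge has distinct colors on its endpoints.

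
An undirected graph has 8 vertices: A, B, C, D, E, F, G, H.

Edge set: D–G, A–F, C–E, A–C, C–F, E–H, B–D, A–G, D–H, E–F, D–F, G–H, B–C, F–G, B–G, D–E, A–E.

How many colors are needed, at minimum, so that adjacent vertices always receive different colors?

A, C, E, F form a clique, so at least 4 colors are needed.
4 colors suffice: A=3, B=1, C=4, D=3, E=2, F=1, G=2, H=1. Each edge has distinct colors on its endpoints.

4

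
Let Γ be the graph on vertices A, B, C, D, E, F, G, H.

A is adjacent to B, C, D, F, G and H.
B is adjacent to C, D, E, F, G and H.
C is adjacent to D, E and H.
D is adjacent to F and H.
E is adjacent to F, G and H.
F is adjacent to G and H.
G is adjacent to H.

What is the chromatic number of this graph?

A, B, F, G, H are mutually adjacent (a clique of size 5), so at least 5 colors are needed.
5 colors suffice: color 1 → {H}; color 2 → {B}; color 3 → {A, E}; color 4 → {C, F}; color 5 → {D, G}. No two adjacent vertices share a color.

5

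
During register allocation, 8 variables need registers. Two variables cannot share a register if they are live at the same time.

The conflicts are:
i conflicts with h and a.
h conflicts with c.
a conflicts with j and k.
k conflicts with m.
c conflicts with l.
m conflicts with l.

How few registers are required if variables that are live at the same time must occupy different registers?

The cycle a-k-m-l-c-h-i-a has odd length 7, so it cannot be 2-colored; at least 3 registers are needed.
3 registers suffice: register 1 → {h, a, l}; register 2 → {i, j, c, m}; register 3 → {k}. Each listed conflict is separated.

3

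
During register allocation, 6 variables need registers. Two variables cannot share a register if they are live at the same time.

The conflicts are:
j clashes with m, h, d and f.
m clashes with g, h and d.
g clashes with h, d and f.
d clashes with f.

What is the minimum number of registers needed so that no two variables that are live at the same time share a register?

3

j, m, h pairwise conflict, so at least 3 registers are needed.
A valid assignment using 3 registers: j=1, m=2, g=1, h=3, d=3, f=2. Every pair that conflicts lands in different registers.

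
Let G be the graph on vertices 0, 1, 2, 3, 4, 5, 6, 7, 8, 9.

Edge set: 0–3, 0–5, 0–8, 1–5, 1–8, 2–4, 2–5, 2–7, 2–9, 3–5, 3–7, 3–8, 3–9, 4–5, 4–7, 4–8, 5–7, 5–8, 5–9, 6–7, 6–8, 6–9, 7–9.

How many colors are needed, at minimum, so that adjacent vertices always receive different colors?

4

0, 3, 5, 8 are mutually adjacent (a clique of size 4), so at least 4 colors are needed.
4 colors suffice: color a → {5, 6}; color b → {7, 8}; color c → {0, 1, 4, 9}; color d → {2, 3}. No two adjacent vertices share a color.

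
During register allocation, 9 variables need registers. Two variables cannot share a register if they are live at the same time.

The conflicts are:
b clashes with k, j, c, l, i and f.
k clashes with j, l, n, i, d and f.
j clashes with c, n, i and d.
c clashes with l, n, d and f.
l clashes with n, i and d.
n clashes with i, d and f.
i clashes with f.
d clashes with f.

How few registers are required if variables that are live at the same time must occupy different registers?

4

c, l, n, d all conflict with each other, so at least 4 registers are needed.
4 registers suffice: register 1 → {k, c}; register 2 → {b, n}; register 3 → {j, l, f}; register 4 → {i, d}. No two conflicting variables share a register.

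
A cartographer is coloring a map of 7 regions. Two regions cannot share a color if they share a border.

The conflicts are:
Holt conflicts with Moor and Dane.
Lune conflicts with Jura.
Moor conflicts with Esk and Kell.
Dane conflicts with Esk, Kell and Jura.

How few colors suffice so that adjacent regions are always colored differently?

Dane and Jura conflict, so at least 2 colors are needed.
2 colors suffice: color 1 → {Lune, Moor, Dane}; color 2 → {Holt, Esk, Kell, Jura}. No two conflicting regions share a color.

2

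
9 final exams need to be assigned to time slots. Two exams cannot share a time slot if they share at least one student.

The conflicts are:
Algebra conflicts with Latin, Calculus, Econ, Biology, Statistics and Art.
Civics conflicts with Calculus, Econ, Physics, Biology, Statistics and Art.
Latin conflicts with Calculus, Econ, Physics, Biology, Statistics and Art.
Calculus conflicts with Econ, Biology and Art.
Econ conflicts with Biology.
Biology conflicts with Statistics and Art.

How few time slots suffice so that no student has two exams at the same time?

Algebra, Latin, Calculus, Econ, Biology all conflict with each other, so at least 5 time slots are needed.
5 time slots suffice: time slot 1 → {Physics, Biology}; time slot 2 → {Civics, Latin}; time slot 3 → {Algebra}; time slot 4 → {Calculus, Statistics}; time slot 5 → {Econ, Art}. Every pair that conflicts lands in different time slots.

5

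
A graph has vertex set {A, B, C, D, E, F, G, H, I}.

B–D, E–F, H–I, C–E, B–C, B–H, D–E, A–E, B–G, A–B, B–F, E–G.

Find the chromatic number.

C and E are adjacent, so at least 2 colors are needed.
A valid assignment using 2 colors: A=blue, B=red, C=blue, D=blue, E=red, F=blue, G=blue, H=blue, I=red. No two adjacent vertices share a color.

2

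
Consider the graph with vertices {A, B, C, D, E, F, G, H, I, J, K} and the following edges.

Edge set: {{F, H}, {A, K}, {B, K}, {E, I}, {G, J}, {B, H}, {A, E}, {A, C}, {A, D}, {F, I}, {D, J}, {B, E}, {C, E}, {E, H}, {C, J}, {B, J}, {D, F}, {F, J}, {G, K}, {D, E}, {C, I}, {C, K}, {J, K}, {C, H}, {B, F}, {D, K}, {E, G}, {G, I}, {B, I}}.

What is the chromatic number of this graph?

D, J, K are pairwise adjacent, so at least 3 colors are needed.
3 colors suffice: color 1 → {E, F, K}; color 2 → {B, C, D, G}; color 3 → {A, H, I, J}. Each edge has distinct colors on its endpoints.

3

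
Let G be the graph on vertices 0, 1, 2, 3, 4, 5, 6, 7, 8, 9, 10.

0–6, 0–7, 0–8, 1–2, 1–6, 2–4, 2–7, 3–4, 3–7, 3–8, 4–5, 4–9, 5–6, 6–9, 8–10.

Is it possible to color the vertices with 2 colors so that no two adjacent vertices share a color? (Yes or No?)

No

The cycle 7-2-1-6-0-7 has odd length 5, so it cannot be 2-colored; at least 3 colors are needed.
So 2 colors are not enough.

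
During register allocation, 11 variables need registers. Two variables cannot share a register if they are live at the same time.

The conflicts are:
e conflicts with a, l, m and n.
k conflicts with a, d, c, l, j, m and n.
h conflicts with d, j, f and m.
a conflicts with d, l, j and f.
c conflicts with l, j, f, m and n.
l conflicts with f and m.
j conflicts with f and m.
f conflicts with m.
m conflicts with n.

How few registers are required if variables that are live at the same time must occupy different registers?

4

h, j, f, m pairwise conflict, so at least 4 registers are needed.
4 registers suffice: register 1 → {a, m}; register 2 → {e, k, f}; register 3 → {d, l, j, n}; register 4 → {h, c}. Every pair that conflicts lands in different registers.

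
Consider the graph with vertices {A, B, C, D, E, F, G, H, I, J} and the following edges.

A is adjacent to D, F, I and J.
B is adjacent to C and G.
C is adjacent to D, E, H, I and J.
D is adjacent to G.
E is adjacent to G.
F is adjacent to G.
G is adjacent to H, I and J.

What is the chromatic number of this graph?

2

C and D are adjacent, so at least 2 colors are needed.
2 colors suffice: color 1 → {A, C, G}; color 2 → {B, D, E, F, H, I, J}. Each edge has distinct colors on its endpoints.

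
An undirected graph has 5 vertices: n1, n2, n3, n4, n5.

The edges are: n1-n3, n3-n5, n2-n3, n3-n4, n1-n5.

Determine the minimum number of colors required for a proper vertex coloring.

n1, n3, n5 form a triangle, so at least 3 colors are needed.
3 colors suffice: color 1 → {n3}; color 2 → {n1, n2, n4}; color 3 → {n5}. Every edge joins two different colors.

3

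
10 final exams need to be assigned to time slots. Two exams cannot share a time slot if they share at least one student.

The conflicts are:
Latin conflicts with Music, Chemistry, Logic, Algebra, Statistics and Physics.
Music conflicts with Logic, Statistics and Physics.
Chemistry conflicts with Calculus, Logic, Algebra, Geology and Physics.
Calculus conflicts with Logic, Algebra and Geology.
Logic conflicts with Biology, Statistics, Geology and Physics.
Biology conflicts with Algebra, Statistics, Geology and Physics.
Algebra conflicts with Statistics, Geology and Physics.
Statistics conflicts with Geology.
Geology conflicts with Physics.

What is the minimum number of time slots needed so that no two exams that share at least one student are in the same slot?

4

Chemistry, Calculus, Logic, Geology all conflict with each other, so at least 4 time slots are needed.
4 time slots suffice: time slot 1 → {Logic, Algebra}; time slot 2 → {Calculus, Statistics, Physics}; time slot 3 → {Latin, Geology}; time slot 4 → {Music, Chemistry, Biology}. Every pair that conflicts lands in different time slots.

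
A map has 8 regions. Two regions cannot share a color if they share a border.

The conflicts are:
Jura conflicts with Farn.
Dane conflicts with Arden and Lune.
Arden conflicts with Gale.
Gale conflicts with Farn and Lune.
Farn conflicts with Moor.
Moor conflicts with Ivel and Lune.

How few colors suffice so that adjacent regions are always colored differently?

2

Jura and Farn conflict, so at least 2 colors are needed.
A valid assignment using 2 colors: Jura=1, Dane=1, Arden=2, Gale=1, Farn=2, Moor=1, Ivel=2, Lune=2. Each listed conflict is separated.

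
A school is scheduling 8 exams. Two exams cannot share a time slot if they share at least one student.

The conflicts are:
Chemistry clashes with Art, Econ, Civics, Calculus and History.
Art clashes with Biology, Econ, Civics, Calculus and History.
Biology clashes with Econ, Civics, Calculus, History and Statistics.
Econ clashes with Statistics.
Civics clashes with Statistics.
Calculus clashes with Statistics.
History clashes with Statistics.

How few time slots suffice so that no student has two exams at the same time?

3

Biology, Econ, Statistics are mutually in conflict, so at least 3 time slots are needed.
Using 3 time slots: Chemistry=1, Art=2, Biology=1, Econ=3, Civics=3, Calculus=3, History=3, Statistics=2. No two conflicting exams share a time slot.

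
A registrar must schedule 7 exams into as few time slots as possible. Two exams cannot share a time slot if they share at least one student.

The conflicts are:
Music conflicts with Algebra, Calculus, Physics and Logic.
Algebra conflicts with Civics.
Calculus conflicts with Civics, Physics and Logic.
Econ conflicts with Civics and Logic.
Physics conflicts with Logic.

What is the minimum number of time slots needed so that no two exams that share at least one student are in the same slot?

4

Music, Calculus, Physics, Logic pairwise conflict, so at least 4 time slots are needed.
A valid assignment using 4 time slots: Music=1, Algebra=2, Calculus=2, Econ=2, Civics=1, Physics=4, Logic=3. Every pair that conflicts lands in different time slots.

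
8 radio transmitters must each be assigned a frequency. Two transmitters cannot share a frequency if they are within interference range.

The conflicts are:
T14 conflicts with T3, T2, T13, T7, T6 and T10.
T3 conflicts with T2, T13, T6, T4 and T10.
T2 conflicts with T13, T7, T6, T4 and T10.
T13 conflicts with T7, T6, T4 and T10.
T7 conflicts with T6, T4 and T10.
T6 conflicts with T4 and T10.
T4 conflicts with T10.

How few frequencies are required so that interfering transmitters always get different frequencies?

T2, T13, T7, T6, T4, T10 pairwise conflict, so at least 6 frequencies are needed.
Using 6 frequencies: T14=6, T3=5, T2=1, T13=4, T7=5, T6=2, T4=6, T10=3. Every pair that conflicts lands in different frequencies.

6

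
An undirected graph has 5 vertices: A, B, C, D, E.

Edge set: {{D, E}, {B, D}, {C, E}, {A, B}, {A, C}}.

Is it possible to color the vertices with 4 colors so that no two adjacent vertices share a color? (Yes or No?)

The chromatic number is 3. The cycle B-D-E-C-A-B has odd length 5, so it cannot be 2-colored; at least 3 colors are needed.
3 colors suffice: color 1 → {B, E}; color 2 → {C, D}; color 3 → {A}.
Since 4 ≥ 3, a proper 4-coloring certainly exists.

Yes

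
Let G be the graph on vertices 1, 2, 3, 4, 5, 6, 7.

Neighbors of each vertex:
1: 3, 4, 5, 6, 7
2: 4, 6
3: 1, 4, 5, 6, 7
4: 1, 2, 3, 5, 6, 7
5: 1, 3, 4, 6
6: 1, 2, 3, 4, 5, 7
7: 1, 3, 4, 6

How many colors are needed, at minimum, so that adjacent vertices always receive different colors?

5

1, 3, 4, 5, 6 are mutually adjacent (a clique of size 5), so at least 5 colors are needed.
One proper 5-coloring: 1=d, 2=c, 3=c, 4=a, 5=e, 6=b, 7=e. No two adjacent vertices share a color.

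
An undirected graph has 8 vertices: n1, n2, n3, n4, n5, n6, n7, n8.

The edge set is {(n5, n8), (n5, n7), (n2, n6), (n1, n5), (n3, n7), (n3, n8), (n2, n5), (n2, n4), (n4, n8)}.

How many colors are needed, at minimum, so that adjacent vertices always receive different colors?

2

n5 and n7 are adjacent, so at least 2 colors are needed.
A valid assignment using 2 colors: n1=2, n2=2, n3=1, n4=1, n5=1, n6=1, n7=2, n8=2. No two adjacent vertices share a color.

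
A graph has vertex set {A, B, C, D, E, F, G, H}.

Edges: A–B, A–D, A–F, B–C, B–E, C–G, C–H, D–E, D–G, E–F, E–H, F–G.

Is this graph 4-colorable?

Yes

The chromatic number is 3. The cycle B-E-D-G-C-B has odd length 5, so it cannot be 2-colored; at least 3 colors are needed.
3 colors suffice: A=1, B=2, C=1, D=2, E=1, F=2, G=3, H=2.
Since 4 ≥ 3, a proper 4-coloring certainly exists.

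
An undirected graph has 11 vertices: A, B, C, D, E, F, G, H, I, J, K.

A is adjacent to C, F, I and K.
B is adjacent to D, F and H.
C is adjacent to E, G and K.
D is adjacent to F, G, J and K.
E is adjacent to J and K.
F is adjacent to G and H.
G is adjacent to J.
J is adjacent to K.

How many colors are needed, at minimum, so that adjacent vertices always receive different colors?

B, F, H are pairwise adjacent, so at least 3 colors are needed.
3 colors suffice: color 1 → {C, F, I, J}; color 2 → {B, G, K}; color 3 → {A, D, E, H}. No two adjacent vertices share a color.

3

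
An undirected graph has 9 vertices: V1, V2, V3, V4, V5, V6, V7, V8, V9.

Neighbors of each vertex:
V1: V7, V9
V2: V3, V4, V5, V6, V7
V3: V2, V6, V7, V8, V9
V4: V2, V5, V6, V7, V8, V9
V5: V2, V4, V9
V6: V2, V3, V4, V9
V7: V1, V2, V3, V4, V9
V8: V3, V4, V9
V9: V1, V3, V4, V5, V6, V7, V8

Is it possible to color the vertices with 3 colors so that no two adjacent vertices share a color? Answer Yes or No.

The chromatic number is 3. V2, V3, V6 form a triangle, so at least 3 colors are needed.
3 colors suffice: color 1 → {V2, V9}; color 2 → {V1, V3, V4}; color 3 → {V5, V6, V7, V8}.
That is already a proper 3-coloring.

Yes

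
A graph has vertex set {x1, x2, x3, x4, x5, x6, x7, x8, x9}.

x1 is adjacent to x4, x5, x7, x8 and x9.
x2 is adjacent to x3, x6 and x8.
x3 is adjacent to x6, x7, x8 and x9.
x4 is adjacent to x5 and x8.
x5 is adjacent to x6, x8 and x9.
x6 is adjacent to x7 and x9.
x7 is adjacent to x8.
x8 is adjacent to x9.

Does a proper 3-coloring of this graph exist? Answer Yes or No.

x1, x5, x8, x9 are pairwise adjacent (a clique of size 4), so at least 4 colors are needed.
So 3 colors are not enough.

No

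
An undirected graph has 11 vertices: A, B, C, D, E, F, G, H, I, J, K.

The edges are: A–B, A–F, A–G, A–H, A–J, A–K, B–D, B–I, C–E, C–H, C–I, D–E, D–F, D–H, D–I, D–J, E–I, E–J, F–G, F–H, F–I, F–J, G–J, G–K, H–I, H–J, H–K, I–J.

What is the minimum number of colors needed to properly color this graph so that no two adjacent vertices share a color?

D, F, H, I, J are mutually adjacent (a clique of size 5), so at least 5 colors are needed.
5 colors suffice: A=blue, B=red, C=red, D=purple, E=green, F=yellow, G=green, H=green, I=blue, J=red, K=red. Every edge joins two different colors.

5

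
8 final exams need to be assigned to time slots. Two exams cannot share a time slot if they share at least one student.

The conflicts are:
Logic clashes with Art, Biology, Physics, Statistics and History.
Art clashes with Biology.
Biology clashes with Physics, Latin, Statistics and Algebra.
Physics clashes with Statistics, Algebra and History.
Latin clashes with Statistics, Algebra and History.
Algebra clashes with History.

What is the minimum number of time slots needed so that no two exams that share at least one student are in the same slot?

4

Logic, Biology, Physics, Statistics all conflict with each other, so at least 4 time slots are needed.
4 time slots suffice: time slot 1 → {Biology, History}; time slot 2 → {Logic, Latin}; time slot 3 → {Art, Physics}; time slot 4 → {Statistics, Algebra}. Every pair that conflicts lands in different time slots.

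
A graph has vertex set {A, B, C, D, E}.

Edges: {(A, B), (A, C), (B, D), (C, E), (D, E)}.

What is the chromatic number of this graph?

The cycle A-B-D-E-C-A has odd length 5, so it cannot be 2-colored; at least 3 colors are needed.
A valid assignment using 3 colors: A=2, B=3, C=1, D=1, E=2. No two adjacent vertices share a color.

3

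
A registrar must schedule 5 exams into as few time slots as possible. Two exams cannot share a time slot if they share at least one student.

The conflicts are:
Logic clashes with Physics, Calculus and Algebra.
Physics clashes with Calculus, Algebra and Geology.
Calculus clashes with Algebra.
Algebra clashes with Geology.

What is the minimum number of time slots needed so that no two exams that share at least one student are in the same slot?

Logic, Physics, Calculus, Algebra pairwise conflict, so at least 4 time slots are needed.
4 time slots suffice: time slot 1 → {Algebra}; time slot 2 → {Physics}; time slot 3 → {Logic, Geology}; time slot 4 → {Calculus}. Each listed conflict is separated.

4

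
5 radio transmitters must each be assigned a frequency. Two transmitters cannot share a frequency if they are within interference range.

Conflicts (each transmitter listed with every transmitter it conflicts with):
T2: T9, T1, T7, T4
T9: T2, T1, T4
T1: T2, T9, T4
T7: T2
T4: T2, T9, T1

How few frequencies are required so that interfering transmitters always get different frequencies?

4

T2, T9, T1, T4 pairwise conflict, so at least 4 frequencies are needed.
A valid assignment using 4 frequencies: T2=1, T9=2, T1=3, T7=2, T4=4. Each listed conflict is separated.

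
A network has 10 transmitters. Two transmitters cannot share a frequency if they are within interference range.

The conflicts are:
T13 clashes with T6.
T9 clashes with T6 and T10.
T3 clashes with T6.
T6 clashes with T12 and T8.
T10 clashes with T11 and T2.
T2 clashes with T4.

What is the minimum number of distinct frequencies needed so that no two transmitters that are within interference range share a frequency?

T13 and T6 conflict, so at least 2 frequencies are needed.
2 frequencies suffice: T13=2, T9=2, T3=2, T6=1, T10=1, T11=2, T2=2, T4=1, T12=2, T8=2. Each listed conflict is separated.

2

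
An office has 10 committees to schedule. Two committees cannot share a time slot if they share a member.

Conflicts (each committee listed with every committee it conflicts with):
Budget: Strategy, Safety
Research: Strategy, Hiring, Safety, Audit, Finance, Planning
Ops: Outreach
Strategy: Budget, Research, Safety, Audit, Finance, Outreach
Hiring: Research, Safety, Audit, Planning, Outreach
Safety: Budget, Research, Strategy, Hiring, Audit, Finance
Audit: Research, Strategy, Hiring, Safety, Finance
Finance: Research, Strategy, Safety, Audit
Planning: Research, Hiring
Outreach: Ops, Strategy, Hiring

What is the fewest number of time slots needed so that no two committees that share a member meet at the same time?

5

Research, Strategy, Safety, Audit, Finance pairwise conflict, so at least 5 time slots are needed.
5 time slots suffice: Budget=2, Research=2, Ops=1, Strategy=1, Hiring=1, Safety=3, Audit=4, Finance=5, Planning=3, Outreach=2. Every pair that conflicts lands in different time slots.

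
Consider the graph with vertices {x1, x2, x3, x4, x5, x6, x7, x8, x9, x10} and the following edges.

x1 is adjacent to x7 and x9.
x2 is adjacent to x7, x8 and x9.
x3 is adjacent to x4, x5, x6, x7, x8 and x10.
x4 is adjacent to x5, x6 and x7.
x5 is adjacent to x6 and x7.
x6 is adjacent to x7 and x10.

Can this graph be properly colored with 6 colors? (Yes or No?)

The chromatic number is 5. x3, x4, x5, x6, x7 are mutually adjacent (a clique of size 5), so at least 5 colors are needed.
One proper 5-coloring: x1=2, x2=2, x3=2, x4=4, x5=5, x6=3, x7=1, x8=1, x9=1, x10=1.
Since 6 ≥ 5, a proper 6-coloring certainly exists.

Yes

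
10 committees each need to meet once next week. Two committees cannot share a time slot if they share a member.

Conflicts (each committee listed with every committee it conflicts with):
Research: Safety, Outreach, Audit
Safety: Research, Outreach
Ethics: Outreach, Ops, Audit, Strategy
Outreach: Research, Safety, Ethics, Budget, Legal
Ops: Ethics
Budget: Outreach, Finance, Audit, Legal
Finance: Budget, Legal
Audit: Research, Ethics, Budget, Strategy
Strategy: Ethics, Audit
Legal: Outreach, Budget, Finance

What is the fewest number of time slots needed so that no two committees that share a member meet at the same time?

Research, Safety, Outreach are mutually in conflict, so at least 3 time slots are needed.
A valid assignment using 3 time slots: Research=2, Safety=3, Ethics=2, Outreach=1, Ops=1, Budget=2, Finance=1, Audit=1, Strategy=3, Legal=3. No two conflicting committees share a time slot.

3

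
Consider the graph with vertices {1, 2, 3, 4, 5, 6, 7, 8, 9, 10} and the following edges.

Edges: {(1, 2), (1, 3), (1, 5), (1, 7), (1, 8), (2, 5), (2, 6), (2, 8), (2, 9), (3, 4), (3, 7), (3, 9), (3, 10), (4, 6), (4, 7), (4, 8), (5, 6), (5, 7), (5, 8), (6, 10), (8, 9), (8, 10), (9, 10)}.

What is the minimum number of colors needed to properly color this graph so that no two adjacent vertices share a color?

1, 2, 5, 8 are pairwise adjacent (a clique of size 4), so at least 4 colors are needed.
4 colors suffice: color a → {3, 6, 8}; color b → {4, 5, 9}; color c → {1, 10}; color d → {2, 7}. Every edge joins two different colors.

4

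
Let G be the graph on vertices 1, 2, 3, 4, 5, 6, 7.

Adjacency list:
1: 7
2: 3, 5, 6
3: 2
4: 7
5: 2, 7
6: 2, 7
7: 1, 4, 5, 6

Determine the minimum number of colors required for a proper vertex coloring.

4 and 7 are adjacent, so at least 2 colors are needed.
A valid assignment using 2 colors: 1=blue, 2=red, 3=blue, 4=blue, 5=blue, 6=blue, 7=red. No two adjacent vertices share a color.

2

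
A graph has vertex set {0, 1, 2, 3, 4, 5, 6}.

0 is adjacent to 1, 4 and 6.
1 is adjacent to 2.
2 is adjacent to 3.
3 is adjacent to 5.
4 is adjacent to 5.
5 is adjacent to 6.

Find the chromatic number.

0 and 4 are adjacent, so at least 2 colors are needed.
A valid assignment using 2 colors: 0=red, 1=blue, 2=red, 3=blue, 4=blue, 5=red, 6=blue. Every edge joins two different colors.

2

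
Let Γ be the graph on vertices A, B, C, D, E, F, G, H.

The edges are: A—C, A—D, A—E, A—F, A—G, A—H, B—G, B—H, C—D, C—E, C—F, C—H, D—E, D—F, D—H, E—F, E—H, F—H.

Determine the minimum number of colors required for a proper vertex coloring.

6

A, C, D, E, F, H are pairwise adjacent (a clique of size 6), so at least 6 colors are needed.
6 colors suffice: color 1 → {G, H}; color 2 → {A, B}; color 3 → {E}; color 4 → {F}; color 5 → {D}; color 6 → {C}. Every edge joins two different colors.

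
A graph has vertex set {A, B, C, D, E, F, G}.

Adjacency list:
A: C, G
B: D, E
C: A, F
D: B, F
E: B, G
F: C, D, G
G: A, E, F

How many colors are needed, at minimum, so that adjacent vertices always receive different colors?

3

The cycle E-G-F-D-B-E has odd length 5, so it cannot be 2-colored; at least 3 colors are needed.
One proper 3-coloring: A=2, B=1, C=1, D=3, E=2, F=2, G=1. No two adjacent vertices share a color.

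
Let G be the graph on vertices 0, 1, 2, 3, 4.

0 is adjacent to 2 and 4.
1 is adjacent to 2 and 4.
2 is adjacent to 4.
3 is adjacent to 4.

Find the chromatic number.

1, 2, 4 are mutually adjacent, so at least 3 colors are needed.
A valid assignment using 3 colors: 0=c, 1=c, 2=b, 3=b, 4=a. Each edge has distinct colors on its endpoints.

3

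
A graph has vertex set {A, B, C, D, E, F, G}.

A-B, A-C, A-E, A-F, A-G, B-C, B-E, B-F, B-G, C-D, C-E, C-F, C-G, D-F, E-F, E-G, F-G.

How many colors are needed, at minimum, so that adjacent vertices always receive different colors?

6

A, B, C, E, F, G are pairwise adjacent (a clique of size 6), so at least 6 colors are needed.
A valid assignment using 6 colors: A=3, B=5, C=2, D=3, E=4, F=1, G=6. Each edge has distinct colors on its endpoints.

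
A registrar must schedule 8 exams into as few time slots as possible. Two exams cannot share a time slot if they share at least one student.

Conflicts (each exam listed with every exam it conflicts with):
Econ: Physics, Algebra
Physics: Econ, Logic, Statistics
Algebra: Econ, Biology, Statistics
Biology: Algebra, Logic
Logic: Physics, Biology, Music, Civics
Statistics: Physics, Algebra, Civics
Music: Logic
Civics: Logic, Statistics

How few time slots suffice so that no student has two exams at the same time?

The cycle Algebra-Statistics-Civics-Logic-Biology-Algebra has odd length 5, so it cannot be 2-colored; at least 3 time slots are needed.
3 time slots suffice: time slot 1 → {Econ, Logic, Statistics}; time slot 2 → {Physics, Algebra, Music, Civics}; time slot 3 → {Biology}. Each listed conflict is separated.

3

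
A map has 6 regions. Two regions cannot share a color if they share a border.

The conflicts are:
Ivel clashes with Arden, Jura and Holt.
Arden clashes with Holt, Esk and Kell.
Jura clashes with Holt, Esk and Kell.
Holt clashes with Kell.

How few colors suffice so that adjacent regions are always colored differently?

3

Ivel, Arden, Holt all conflict with each other, so at least 3 colors are needed.
A valid assignment using 3 colors: Ivel=3, Arden=1, Jura=1, Holt=2, Esk=2, Kell=3. No two conflicting regions share a color.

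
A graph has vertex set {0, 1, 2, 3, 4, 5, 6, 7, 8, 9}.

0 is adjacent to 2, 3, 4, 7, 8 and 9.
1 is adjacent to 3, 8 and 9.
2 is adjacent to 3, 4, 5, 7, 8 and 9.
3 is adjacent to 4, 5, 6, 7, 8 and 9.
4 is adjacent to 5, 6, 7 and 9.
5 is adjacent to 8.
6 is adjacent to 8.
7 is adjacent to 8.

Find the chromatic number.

5

0, 2, 3, 4, 9 are pairwise adjacent (a clique of size 5), so at least 5 colors are needed.
5 colors suffice: color a → {3}; color b → {4, 8}; color c → {1, 2, 6}; color d → {0, 5}; color e → {7, 9}. No two adjacent vertices share a color.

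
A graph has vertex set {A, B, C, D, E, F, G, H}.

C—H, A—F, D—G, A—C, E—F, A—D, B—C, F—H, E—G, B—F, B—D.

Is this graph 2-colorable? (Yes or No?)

No

The cycle E-F-B-D-G-E has odd length 5, so it cannot be 2-colored; at least 3 colors are needed.
So 2 colors are not enough.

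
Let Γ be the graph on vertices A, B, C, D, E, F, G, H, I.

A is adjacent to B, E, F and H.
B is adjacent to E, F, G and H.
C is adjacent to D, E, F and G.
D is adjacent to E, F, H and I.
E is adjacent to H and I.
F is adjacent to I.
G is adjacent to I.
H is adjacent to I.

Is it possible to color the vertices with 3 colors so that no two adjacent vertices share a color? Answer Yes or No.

D, E, H, I are pairwise adjacent (a clique of size 4), so at least 4 colors are needed.
So 3 colors are not enough.

No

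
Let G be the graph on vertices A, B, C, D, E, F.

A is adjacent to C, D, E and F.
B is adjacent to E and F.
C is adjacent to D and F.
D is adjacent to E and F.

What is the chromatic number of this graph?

4

A, C, D, F are mutually adjacent (a clique of size 4), so at least 4 colors are needed.
4 colors suffice: color 1 → {E, F}; color 2 → {A, B}; color 3 → {D}; color 4 → {C}. No two adjacent vertices share a color.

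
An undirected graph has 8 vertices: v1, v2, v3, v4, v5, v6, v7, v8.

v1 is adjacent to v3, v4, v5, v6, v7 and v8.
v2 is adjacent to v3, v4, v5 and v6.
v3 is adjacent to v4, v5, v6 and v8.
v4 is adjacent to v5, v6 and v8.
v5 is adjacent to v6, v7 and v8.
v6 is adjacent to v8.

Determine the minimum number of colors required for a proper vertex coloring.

6

v1, v3, v4, v5, v6, v8 form a clique, so at least 6 colors are needed.
6 colors suffice: color 1 → {v5}; color 2 → {v1, v2}; color 3 → {v4, v7}; color 4 → {v3}; color 5 → {v6}; color 6 → {v8}. No two adjacent vertices share a color.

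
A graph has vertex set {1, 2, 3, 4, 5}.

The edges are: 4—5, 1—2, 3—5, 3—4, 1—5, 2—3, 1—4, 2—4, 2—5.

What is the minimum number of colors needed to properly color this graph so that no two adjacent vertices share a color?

4

2, 3, 4, 5 are pairwise adjacent (a clique of size 4), so at least 4 colors are needed.
4 colors suffice: color red → {4}; color blue → {2}; color green → {5}; color yellow → {1, 3}. No two adjacent vertices share a color.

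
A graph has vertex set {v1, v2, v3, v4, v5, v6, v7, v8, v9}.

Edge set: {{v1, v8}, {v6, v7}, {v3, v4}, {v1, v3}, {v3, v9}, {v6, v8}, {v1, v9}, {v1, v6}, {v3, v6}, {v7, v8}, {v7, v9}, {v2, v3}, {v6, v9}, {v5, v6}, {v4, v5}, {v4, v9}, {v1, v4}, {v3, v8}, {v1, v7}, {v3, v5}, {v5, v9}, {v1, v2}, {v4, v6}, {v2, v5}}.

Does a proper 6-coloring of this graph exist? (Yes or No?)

Yes

The chromatic number is 5. v3, v4, v5, v6, v9 are pairwise adjacent (a clique of size 5), so at least 5 colors are needed.
5 colors suffice: color 1 → {v3, v7}; color 2 → {v2, v6}; color 3 → {v1, v5}; color 4 → {v8, v9}; color 5 → {v4}.
Since 6 ≥ 5, a proper 6-coloring certainly exists.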